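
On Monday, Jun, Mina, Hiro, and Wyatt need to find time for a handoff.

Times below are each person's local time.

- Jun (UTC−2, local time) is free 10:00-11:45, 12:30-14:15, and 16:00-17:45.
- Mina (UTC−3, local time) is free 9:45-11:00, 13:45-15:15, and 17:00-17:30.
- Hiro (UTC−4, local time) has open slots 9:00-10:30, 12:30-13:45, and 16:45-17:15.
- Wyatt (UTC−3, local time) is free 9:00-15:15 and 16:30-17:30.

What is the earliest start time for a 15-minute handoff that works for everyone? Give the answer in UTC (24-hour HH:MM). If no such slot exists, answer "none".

Jun → UTC: 12:00–13:45, 14:30–16:15, 18:00–19:45.
Mina → UTC: 12:45–14:00, 16:45–18:15, 20:00–20:30.
Hiro → UTC: 13:00–14:30, 16:30–17:45, 20:45–21:15.
Wyatt → UTC: 12:00–18:15, 19:30–20:30.
Jun ∩ Mina: 12:45–13:45, 18:00–18:15.
Jun ∩ Mina ∩ Hiro: 13:00–13:45.
Jun ∩ Mina ∩ Hiro ∩ Wyatt: 13:00–13:45.
Windows ≥ 15 min: 13:00–13:45.
Earliest such window starts at 13:00.

13:00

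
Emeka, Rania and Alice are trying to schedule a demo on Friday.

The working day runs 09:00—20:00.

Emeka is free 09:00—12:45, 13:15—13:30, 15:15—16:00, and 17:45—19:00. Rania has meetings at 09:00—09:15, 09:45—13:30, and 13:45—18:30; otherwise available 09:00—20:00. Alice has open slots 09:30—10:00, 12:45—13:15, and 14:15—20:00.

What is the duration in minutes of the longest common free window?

Rania free within 09:00–20:00: 09:15–09:45, 13:30–13:45, 18:30–20:00.
Emeka ∩ Rania: 09:15–09:45, 18:30–19:00.
Emeka ∩ Rania ∩ Alice: 09:30–09:45, 18:30–19:00.
Common window lengths: 15, 30 min; longest is 30.

30 minutes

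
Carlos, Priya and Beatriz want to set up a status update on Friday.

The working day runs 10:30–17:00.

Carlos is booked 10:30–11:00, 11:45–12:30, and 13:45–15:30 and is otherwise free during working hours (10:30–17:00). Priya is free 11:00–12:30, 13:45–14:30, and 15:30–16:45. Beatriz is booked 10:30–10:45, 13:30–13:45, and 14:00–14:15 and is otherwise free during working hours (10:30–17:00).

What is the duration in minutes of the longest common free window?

Carlos free within 10:30–17:00: 11:00–11:45, 12:30–13:45, 15:30–17:00.
Beatriz free within 10:30–17:00: 10:45–13:30, 13:45–14:00, 14:15–17:00.
Carlos ∩ Priya: 11:00–11:45, 15:30–16:45.
Carlos ∩ Priya ∩ Beatriz: 11:00–11:45, 15:30–16:45.
Common window lengths: 45, 75 min; longest is 75.

75 minutes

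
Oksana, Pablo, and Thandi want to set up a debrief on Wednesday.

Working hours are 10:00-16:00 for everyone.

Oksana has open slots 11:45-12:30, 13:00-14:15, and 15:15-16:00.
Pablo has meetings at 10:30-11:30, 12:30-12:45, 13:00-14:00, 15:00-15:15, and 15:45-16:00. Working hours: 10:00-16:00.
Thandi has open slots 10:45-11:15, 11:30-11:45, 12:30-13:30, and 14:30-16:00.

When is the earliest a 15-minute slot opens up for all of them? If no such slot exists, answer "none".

15:15

Pablo free within 10:00–16:00: 10:00–10:30, 11:30–12:30, 12:45–13:00, 14:00–15:00, 15:15–15:45.
Oksana ∩ Pablo: 11:45–12:30, 14:00–14:15, 15:15–15:45.
Oksana ∩ Pablo ∩ Thandi: 15:15–15:45.
Windows ≥ 15 min: 15:15–15:45.
Earliest such window starts at 15:15.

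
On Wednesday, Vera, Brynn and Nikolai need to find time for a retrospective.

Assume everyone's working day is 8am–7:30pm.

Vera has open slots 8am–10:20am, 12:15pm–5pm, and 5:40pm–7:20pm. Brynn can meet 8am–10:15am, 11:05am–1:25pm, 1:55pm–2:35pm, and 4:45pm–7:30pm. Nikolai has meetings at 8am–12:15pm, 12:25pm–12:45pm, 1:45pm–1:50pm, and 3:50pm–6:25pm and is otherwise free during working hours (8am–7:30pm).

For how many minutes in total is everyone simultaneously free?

145 minutes

Nikolai free within 08:00–19:30: 12:15–12:25, 12:45–13:45, 13:50–15:50, 18:25–19:30.
Vera ∩ Brynn: 08:00–10:15, 12:15–13:25, 13:55–14:35, 16:45–17:00, 17:40–19:20.
Vera ∩ Brynn ∩ Nikolai: 12:15–12:25, 12:45–13:25, 13:55–14:35, 18:25–19:20.
Total common minutes: 10 + 40 + 40 + 55 = 145.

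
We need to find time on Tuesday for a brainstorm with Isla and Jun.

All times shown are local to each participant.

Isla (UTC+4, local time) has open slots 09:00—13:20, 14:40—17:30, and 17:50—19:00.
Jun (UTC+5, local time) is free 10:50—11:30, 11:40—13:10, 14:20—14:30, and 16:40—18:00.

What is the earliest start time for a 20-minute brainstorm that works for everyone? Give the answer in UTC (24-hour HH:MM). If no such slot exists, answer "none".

Isla → UTC: 05:00–09:20, 10:40–13:30, 13:50–15:00.
Jun → UTC: 05:50–06:30, 06:40–08:10, 09:20–09:30, 11:40–13:00.
Isla ∩ Jun: 05:50–06:30, 06:40–08:10, 11:40–13:00.
Windows ≥ 20 min: 05:50–06:30, 06:40–08:10, 11:40–13:00.
Earliest such window starts at 05:50.

05:50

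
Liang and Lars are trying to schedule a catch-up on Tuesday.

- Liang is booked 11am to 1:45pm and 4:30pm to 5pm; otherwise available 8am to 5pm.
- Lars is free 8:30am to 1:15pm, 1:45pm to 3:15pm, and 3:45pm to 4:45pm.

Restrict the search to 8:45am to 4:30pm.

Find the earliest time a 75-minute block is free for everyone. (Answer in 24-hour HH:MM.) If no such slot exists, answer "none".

08:45

Liang free within 08:00–17:00: 08:00–11:00, 13:45–16:30.
Liang ∩ Lars: 08:30–11:00, 13:45–15:15, 15:45–16:30.
Restricted to 08:45–16:30: 08:45–11:00, 13:45–15:15, 15:45–16:30.
Windows ≥ 75 min: 08:45–11:00, 13:45–15:15.
Earliest such window starts at 08:45.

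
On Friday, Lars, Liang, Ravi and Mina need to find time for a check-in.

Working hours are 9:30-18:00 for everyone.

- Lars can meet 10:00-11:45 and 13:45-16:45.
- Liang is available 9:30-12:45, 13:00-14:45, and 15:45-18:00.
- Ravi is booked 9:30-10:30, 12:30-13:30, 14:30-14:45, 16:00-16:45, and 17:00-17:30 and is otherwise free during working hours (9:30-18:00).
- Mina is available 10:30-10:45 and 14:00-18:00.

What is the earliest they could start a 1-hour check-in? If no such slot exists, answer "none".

Ravi free within 09:30–18:00: 10:30–12:30, 13:30–14:30, 14:45–16:00, 16:45–17:00, 17:30–18:00.
Lars ∩ Liang: 10:00–11:45, 13:45–14:45, 15:45–16:45.
Lars ∩ Liang ∩ Ravi: 10:30–11:45, 13:45–14:30, 15:45–16:00.
Lars ∩ Liang ∩ Ravi ∩ Mina: 10:30–10:45, 14:00–14:30, 15:45–16:00.
Windows ≥ 60 min: (none).

none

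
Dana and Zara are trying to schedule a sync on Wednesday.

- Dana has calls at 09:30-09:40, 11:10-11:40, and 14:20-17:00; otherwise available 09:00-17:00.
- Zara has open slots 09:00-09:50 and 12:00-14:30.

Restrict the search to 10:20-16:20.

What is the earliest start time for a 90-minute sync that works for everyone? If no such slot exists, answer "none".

Dana free within 09:00–17:00: 09:00–09:30, 09:40–11:10, 11:40–14:20.
Dana ∩ Zara: 09:00–09:30, 09:40–09:50, 12:00–14:20.
Restricted to 10:20–16:20: 12:00–14:20.
Windows ≥ 90 min: 12:00–14:20.
Earliest such window starts at 12:00.

12:00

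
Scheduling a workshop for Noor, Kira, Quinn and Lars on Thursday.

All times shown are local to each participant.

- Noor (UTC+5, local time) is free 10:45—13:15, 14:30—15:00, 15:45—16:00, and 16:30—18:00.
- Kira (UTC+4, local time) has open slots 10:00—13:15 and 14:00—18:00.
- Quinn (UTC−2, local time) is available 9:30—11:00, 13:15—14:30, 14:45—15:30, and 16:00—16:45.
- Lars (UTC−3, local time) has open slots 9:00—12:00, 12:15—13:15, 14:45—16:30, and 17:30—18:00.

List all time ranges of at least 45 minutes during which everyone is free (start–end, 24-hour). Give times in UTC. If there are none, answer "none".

12:00–13:00

Noor → UTC: 05:45–08:15, 09:30–10:00, 10:45–11:00, 11:30–13:00.
Kira → UTC: 06:00–09:15, 10:00–14:00.
Quinn → UTC: 11:30–13:00, 15:15–16:30, 16:45–17:30, 18:00–18:45.
Lars → UTC: 12:00–15:00, 15:15–16:15, 17:45–19:30, 20:30–21:00.
Noor ∩ Kira: 06:00–08:15, 10:45–11:00, 11:30–13:00.
Noor ∩ Kira ∩ Quinn: 11:30–13:00.
Noor ∩ Kira ∩ Quinn ∩ Lars: 12:00–13:00.
Windows ≥ 45 min: 12:00–13:00.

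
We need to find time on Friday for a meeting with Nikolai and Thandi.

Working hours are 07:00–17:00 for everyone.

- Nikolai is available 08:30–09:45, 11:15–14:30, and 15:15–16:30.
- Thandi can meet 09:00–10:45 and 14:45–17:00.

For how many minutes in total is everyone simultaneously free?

120 minutes

Nikolai ∩ Thandi: 09:00–09:45, 15:15–16:30.
Total common minutes: 45 + 75 = 120.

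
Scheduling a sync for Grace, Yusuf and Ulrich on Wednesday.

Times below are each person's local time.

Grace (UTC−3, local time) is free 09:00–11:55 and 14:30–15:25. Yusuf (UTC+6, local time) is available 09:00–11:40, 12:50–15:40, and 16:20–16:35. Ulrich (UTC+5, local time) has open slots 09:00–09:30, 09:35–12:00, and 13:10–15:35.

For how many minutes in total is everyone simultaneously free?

Grace → UTC: 12:00–14:55, 17:30–18:25.
Yusuf → UTC: 03:00–05:40, 06:50–09:40, 10:20–10:35.
Ulrich → UTC: 04:00–04:30, 04:35–07:00, 08:10–10:35.
Grace ∩ Yusuf: (none).
Grace ∩ Yusuf ∩ Ulrich: (none).
Total common minutes: 0.

0 minutes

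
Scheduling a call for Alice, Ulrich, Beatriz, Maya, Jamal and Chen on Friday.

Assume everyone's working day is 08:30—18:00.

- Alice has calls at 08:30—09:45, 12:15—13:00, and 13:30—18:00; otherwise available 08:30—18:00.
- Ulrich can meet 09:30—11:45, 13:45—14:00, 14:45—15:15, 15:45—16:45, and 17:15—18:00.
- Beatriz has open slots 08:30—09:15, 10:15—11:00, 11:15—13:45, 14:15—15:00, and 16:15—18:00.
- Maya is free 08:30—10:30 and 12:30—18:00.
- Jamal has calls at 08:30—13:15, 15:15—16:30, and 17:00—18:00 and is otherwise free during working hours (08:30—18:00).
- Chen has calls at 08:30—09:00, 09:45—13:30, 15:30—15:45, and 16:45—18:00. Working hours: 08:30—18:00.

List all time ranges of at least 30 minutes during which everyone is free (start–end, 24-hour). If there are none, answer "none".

none

Alice free within 08:30–18:00: 09:45–12:15, 13:00–13:30.
Jamal free within 08:30–18:00: 13:15–15:15, 16:30–17:00.
Chen free within 08:30–18:00: 09:00–09:45, 13:30–15:30, 15:45–16:45.
Alice ∩ Ulrich: 09:45–11:45.
Alice ∩ Ulrich ∩ Beatriz: 10:15–11:00, 11:15–11:45.
Alice ∩ Ulrich ∩ Beatriz ∩ Maya: 10:15–10:30.
Alice ∩ Ulrich ∩ Beatriz ∩ Maya ∩ Jamal: (none).
Alice ∩ Ulrich ∩ Beatriz ∩ Maya ∩ Jamal ∩ Chen: (none).
Windows ≥ 30 min: (none).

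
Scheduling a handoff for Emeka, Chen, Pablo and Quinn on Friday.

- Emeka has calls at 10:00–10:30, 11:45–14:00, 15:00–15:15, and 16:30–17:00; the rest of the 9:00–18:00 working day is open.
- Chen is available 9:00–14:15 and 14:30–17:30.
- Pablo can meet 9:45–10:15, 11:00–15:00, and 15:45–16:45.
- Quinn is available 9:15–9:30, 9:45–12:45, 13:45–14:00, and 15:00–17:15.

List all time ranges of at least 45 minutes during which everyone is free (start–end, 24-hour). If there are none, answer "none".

11:00–11:45, 15:45–16:30

Emeka free within 09:00–18:00: 09:00–10:00, 10:30–11:45, 14:00–15:00, 15:15–16:30, 17:00–18:00.
Emeka ∩ Chen: 09:00–10:00, 10:30–11:45, 14:00–14:15, 14:30–15:00, 15:15–16:30, 17:00–17:30.
Emeka ∩ Chen ∩ Pablo: 09:45–10:00, 11:00–11:45, 14:00–14:15, 14:30–15:00, 15:45–16:30.
Emeka ∩ Chen ∩ Pablo ∩ Quinn: 09:45–10:00, 11:00–11:45, 15:45–16:30.
Windows ≥ 45 min: 11:00–11:45, 15:45–16:30.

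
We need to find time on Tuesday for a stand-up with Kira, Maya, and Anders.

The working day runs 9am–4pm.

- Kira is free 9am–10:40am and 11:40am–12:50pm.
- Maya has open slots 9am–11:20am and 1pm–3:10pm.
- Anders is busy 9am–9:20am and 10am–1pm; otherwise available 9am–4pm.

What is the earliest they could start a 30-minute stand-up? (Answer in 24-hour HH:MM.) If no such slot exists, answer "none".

Anders free within 09:00–16:00: 09:20–10:00, 13:00–16:00.
Kira ∩ Maya: 09:00–10:40.
Kira ∩ Maya ∩ Anders: 09:20–10:00.
Windows ≥ 30 min: 09:20–10:00.
Earliest such window starts at 09:20.

09:20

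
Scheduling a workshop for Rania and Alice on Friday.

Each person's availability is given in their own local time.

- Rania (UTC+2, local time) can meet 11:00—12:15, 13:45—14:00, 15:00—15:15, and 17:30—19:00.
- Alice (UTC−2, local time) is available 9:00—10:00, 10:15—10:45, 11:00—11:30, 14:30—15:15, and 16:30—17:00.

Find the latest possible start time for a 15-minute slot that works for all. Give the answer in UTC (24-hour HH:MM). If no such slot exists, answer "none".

Rania → UTC: 09:00–10:15, 11:45–12:00, 13:00–13:15, 15:30–17:00.
Alice → UTC: 11:00–12:00, 12:15–12:45, 13:00–13:30, 16:30–17:15, 18:30–19:00.
Rania ∩ Alice: 11:45–12:00, 13:00–13:15, 16:30–17:00.
Windows ≥ 15 min: 11:45–12:00, 13:00–13:15, 16:30–17:00.
Latest start in the last window 16:30–17:00 is 17:00 − 15 min = 16:45.

16:45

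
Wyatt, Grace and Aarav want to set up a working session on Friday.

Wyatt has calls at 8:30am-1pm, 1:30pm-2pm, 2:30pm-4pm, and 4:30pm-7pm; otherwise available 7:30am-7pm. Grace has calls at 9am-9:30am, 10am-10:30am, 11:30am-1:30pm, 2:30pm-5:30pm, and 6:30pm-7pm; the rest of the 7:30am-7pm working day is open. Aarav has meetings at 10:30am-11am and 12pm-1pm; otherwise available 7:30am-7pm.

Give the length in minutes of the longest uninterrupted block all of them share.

60 minutes

Wyatt free within 07:30–19:00: 07:30–08:30, 13:00–13:30, 14:00–14:30, 16:00–16:30.
Grace free within 07:30–19:00: 07:30–09:00, 09:30–10:00, 10:30–11:30, 13:30–14:30, 17:30–18:30.
Aarav free within 07:30–19:00: 07:30–10:30, 11:00–12:00, 13:00–19:00.
Wyatt ∩ Grace: 07:30–08:30, 14:00–14:30.
Wyatt ∩ Grace ∩ Aarav: 07:30–08:30, 14:00–14:30.
Common window lengths: 60, 30 min; longest is 60.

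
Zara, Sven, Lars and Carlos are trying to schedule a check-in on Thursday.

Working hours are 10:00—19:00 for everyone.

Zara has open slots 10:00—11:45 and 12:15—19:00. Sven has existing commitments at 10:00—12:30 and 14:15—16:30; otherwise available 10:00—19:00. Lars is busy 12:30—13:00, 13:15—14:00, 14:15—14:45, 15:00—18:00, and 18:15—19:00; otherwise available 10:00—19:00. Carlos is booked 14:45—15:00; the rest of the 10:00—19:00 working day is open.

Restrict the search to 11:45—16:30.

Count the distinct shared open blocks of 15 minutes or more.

Sven free within 10:00–19:00: 12:30–14:15, 16:30–19:00.
Lars free within 10:00–19:00: 10:00–12:30, 13:00–13:15, 14:00–14:15, 14:45–15:00, 18:00–18:15.
Carlos free within 10:00–19:00: 10:00–14:45, 15:00–19:00.
Zara ∩ Sven: 12:30–14:15, 16:30–19:00.
Zara ∩ Sven ∩ Lars: 13:00–13:15, 14:00–14:15, 18:00–18:15.
Zara ∩ Sven ∩ Lars ∩ Carlos: 13:00–13:15, 14:00–14:15, 18:00–18:15.
Restricted to 11:45–16:30: 13:00–13:15, 14:00–14:15.
Windows ≥ 15 min: 13:00–13:15, 14:00–14:15.
That's 2 windows.

2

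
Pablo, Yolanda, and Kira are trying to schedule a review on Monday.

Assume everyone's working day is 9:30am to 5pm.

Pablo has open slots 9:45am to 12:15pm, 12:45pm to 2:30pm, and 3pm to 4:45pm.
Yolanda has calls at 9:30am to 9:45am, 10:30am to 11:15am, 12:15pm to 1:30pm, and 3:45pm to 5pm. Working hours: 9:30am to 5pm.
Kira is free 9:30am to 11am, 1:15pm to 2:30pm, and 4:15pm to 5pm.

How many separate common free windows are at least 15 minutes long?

2

Yolanda free within 09:30–17:00: 09:45–10:30, 11:15–12:15, 13:30–15:45.
Pablo ∩ Yolanda: 09:45–10:30, 11:15–12:15, 13:30–14:30, 15:00–15:45.
Pablo ∩ Yolanda ∩ Kira: 09:45–10:30, 13:30–14:30.
Windows ≥ 15 min: 09:45–10:30, 13:30–14:30.
That's 2 windows.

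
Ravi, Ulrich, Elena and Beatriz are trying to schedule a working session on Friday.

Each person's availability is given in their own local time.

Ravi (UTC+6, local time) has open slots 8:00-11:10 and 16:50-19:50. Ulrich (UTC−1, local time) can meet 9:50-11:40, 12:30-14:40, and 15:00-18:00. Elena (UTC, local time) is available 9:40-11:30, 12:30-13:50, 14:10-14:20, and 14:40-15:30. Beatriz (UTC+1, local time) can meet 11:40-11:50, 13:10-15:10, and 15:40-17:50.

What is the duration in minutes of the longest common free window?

Ravi → UTC: 02:00–05:10, 10:50–13:50.
Ulrich → UTC: 10:50–12:40, 13:30–15:40, 16:00–19:00.
Elena → UTC: 09:40–11:30, 12:30–13:50, 14:10–14:20, 14:40–15:30.
Beatriz → UTC: 10:40–10:50, 12:10–14:10, 14:40–16:50.
Ravi ∩ Ulrich: 10:50–12:40, 13:30–13:50.
Ravi ∩ Ulrich ∩ Elena: 10:50–11:30, 12:30–12:40, 13:30–13:50.
Ravi ∩ Ulrich ∩ Elena ∩ Beatriz: 12:30–12:40, 13:30–13:50.
Common window lengths: 10, 20 min; longest is 20.

20 minutes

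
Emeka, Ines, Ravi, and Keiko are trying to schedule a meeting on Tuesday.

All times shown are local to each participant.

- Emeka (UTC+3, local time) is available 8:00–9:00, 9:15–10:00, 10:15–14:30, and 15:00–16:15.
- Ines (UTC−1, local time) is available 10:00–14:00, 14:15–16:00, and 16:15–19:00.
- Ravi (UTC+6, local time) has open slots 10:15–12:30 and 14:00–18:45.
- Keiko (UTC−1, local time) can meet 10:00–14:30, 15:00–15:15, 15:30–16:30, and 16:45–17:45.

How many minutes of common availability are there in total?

75 minutes

Emeka → UTC: 05:00–06:00, 06:15–07:00, 07:15–11:30, 12:00–13:15.
Ines → UTC: 11:00–15:00, 15:15–17:00, 17:15–20:00.
Ravi → UTC: 04:15–06:30, 08:00–12:45.
Keiko → UTC: 11:00–15:30, 16:00–16:15, 16:30–17:30, 17:45–18:45.
Emeka ∩ Ines: 11:00–11:30, 12:00–13:15.
Emeka ∩ Ines ∩ Ravi: 11:00–11:30, 12:00–12:45.
Emeka ∩ Ines ∩ Ravi ∩ Keiko: 11:00–11:30, 12:00–12:45.
Total common minutes: 30 + 45 = 75.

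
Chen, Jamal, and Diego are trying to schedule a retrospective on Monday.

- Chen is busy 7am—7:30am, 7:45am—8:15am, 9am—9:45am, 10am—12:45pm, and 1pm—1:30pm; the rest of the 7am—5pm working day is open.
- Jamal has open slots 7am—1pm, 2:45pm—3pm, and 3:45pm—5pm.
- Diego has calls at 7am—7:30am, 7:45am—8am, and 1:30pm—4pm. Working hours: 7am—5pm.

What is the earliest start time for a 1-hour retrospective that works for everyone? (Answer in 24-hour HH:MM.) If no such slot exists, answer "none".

16:00

Chen free within 07:00–17:00: 07:30–07:45, 08:15–09:00, 09:45–10:00, 12:45–13:00, 13:30–17:00.
Diego free within 07:00–17:00: 07:30–07:45, 08:00–13:30, 16:00–17:00.
Chen ∩ Jamal: 07:30–07:45, 08:15–09:00, 09:45–10:00, 12:45–13:00, 14:45–15:00, 15:45–17:00.
Chen ∩ Jamal ∩ Diego: 07:30–07:45, 08:15–09:00, 09:45–10:00, 12:45–13:00, 16:00–17:00.
Windows ≥ 60 min: 16:00–17:00.
Earliest such window starts at 16:00.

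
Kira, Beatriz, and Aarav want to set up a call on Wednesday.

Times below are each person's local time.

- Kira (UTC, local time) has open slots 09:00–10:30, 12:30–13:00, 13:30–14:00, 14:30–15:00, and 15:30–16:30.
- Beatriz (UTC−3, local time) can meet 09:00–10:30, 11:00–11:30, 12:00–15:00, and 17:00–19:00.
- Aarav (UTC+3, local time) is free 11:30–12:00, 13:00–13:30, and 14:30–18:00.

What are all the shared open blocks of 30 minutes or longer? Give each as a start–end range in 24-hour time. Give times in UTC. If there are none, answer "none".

12:30–13:00

Kira → UTC: 09:00–10:30, 12:30–13:00, 13:30–14:00, 14:30–15:00, 15:30–16:30.
Beatriz → UTC: 12:00–13:30, 14:00–14:30, 15:00–18:00, 20:00–22:00.
Aarav → UTC: 08:30–09:00, 10:00–10:30, 11:30–15:00.
Kira ∩ Beatriz: 12:30–13:00, 15:30–16:30.
Kira ∩ Beatriz ∩ Aarav: 12:30–13:00.
Windows ≥ 30 min: 12:30–13:00.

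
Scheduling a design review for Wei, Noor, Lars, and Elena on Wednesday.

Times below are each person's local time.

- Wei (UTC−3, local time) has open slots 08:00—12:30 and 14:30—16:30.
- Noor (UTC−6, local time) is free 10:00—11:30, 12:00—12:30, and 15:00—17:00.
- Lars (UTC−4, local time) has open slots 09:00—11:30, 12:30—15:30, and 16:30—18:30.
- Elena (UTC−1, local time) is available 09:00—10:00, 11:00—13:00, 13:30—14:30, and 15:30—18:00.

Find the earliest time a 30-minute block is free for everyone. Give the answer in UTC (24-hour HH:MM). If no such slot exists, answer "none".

18:00

Wei → UTC: 11:00–15:30, 17:30–19:30.
Noor → UTC: 16:00–17:30, 18:00–18:30, 21:00–23:00.
Lars → UTC: 13:00–15:30, 16:30–19:30, 20:30–22:30.
Elena → UTC: 10:00–11:00, 12:00–14:00, 14:30–15:30, 16:30–19:00.
Wei ∩ Noor: 18:00–18:30.
Wei ∩ Noor ∩ Lars: 18:00–18:30.
Wei ∩ Noor ∩ Lars ∩ Elena: 18:00–18:30.
Windows ≥ 30 min: 18:00–18:30.
Earliest such window starts at 18:00.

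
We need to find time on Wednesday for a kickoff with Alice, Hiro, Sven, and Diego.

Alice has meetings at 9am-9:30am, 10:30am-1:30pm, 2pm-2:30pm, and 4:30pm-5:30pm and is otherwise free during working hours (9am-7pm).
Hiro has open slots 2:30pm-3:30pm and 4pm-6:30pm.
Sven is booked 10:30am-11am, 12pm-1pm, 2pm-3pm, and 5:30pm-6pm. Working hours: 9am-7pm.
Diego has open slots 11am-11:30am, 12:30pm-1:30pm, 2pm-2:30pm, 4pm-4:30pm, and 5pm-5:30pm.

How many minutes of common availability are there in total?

Alice free within 09:00–19:00: 09:30–10:30, 13:30–14:00, 14:30–16:30, 17:30–19:00.
Sven free within 09:00–19:00: 09:00–10:30, 11:00–12:00, 13:00–14:00, 15:00–17:30, 18:00–19:00.
Alice ∩ Hiro: 14:30–15:30, 16:00–16:30, 17:30–18:30.
Alice ∩ Hiro ∩ Sven: 15:00–15:30, 16:00–16:30, 18:00–18:30.
Alice ∩ Hiro ∩ Sven ∩ Diego: 16:00–16:30.
Total common minutes: 30.

30 minutes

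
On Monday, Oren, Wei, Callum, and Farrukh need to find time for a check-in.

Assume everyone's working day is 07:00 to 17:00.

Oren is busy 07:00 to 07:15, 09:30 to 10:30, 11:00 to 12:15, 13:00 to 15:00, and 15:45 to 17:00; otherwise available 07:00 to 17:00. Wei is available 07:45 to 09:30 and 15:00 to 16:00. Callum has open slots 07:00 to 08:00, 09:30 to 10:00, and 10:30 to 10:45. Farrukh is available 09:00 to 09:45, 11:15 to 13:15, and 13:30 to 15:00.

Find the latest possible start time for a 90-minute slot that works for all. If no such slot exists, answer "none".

Oren free within 07:00–17:00: 07:15–09:30, 10:30–11:00, 12:15–13:00, 15:00–15:45.
Oren ∩ Wei: 07:45–09:30, 15:00–15:45.
Oren ∩ Wei ∩ Callum: 07:45–08:00.
Oren ∩ Wei ∩ Callum ∩ Farrukh: (none).
Windows ≥ 90 min: (none).

none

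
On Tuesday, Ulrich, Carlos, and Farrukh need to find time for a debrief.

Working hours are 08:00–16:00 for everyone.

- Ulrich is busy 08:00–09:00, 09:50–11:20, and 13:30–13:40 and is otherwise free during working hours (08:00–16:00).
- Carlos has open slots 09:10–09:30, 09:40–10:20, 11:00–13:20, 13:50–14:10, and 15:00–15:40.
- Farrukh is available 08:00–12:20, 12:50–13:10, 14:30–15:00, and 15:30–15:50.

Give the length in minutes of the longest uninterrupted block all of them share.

60 minutes

Ulrich free within 08:00–16:00: 09:00–09:50, 11:20–13:30, 13:40–16:00.
Ulrich ∩ Carlos: 09:10–09:30, 09:40–09:50, 11:20–13:20, 13:50–14:10, 15:00–15:40.
Ulrich ∩ Carlos ∩ Farrukh: 09:10–09:30, 09:40–09:50, 11:20–12:20, 12:50–13:10, 15:30–15:40.
Common window lengths: 20, 10, 60, 20, 10 min; longest is 60.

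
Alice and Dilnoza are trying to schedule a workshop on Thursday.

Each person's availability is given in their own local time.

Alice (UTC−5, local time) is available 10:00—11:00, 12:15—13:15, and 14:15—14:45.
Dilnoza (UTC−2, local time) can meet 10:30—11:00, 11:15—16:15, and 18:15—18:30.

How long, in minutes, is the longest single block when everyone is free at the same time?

60 minutes

Alice → UTC: 15:00–16:00, 17:15–18:15, 19:15–19:45.
Dilnoza → UTC: 12:30–13:00, 13:15–18:15, 20:15–20:30.
Alice ∩ Dilnoza: 15:00–16:00, 17:15–18:15.
Common window lengths: 60, 60 min; longest is 60.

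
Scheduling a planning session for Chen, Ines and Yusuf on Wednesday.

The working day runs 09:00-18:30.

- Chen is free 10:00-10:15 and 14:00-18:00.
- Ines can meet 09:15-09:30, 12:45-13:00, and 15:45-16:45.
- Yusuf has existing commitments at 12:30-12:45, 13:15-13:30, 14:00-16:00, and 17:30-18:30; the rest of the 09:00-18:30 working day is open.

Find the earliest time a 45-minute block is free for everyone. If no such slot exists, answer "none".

16:00

Yusuf free within 09:00–18:30: 09:00–12:30, 12:45–13:15, 13:30–14:00, 16:00–17:30.
Chen ∩ Ines: 15:45–16:45.
Chen ∩ Ines ∩ Yusuf: 16:00–16:45.
Windows ≥ 45 min: 16:00–16:45.
Earliest such window starts at 16:00.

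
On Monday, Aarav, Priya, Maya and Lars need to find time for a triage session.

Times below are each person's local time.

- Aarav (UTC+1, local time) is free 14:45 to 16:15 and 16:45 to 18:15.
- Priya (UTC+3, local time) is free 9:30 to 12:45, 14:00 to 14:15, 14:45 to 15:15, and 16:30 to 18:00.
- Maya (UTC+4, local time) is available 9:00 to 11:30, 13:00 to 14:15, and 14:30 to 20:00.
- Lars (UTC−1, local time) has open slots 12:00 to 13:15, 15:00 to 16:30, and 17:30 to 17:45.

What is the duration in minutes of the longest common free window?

30 minutes

Aarav → UTC: 13:45–15:15, 15:45–17:15.
Priya → UTC: 06:30–09:45, 11:00–11:15, 11:45–12:15, 13:30–15:00.
Maya → UTC: 05:00–07:30, 09:00–10:15, 10:30–16:00.
Lars → UTC: 13:00–14:15, 16:00–17:30, 18:30–18:45.
Aarav ∩ Priya: 13:45–15:00.
Aarav ∩ Priya ∩ Maya: 13:45–15:00.
Aarav ∩ Priya ∩ Maya ∩ Lars: 13:45–14:15.
Single common window of 30 minutes.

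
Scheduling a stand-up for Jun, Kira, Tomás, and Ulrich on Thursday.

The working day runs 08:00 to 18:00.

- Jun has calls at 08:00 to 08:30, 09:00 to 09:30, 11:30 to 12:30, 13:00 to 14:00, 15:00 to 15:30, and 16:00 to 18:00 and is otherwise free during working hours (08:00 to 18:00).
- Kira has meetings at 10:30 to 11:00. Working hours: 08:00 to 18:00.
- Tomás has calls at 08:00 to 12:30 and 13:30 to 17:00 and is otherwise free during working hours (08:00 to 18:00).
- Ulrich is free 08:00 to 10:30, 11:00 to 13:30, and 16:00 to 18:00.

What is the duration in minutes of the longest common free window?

30 minutes

Jun free within 08:00–18:00: 08:30–09:00, 09:30–11:30, 12:30–13:00, 14:00–15:00, 15:30–16:00.
Kira free within 08:00–18:00: 08:00–10:30, 11:00–18:00.
Tomás free within 08:00–18:00: 12:30–13:30, 17:00–18:00.
Jun ∩ Kira: 08:30–09:00, 09:30–10:30, 11:00–11:30, 12:30–13:00, 14:00–15:00, 15:30–16:00.
Jun ∩ Kira ∩ Tomás: 12:30–13:00.
Jun ∩ Kira ∩ Tomás ∩ Ulrich: 12:30–13:00.
Single common window of 30 minutes.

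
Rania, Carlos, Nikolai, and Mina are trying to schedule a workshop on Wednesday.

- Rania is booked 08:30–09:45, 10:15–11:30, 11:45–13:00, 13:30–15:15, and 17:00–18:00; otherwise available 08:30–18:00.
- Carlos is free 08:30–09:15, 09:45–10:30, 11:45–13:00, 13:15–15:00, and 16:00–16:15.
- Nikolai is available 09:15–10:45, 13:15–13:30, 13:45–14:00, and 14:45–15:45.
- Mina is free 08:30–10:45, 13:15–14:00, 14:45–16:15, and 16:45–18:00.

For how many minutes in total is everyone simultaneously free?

Rania free within 08:30–18:00: 09:45–10:15, 11:30–11:45, 13:00–13:30, 15:15–17:00.
Rania ∩ Carlos: 09:45–10:15, 13:15–13:30, 16:00–16:15.
Rania ∩ Carlos ∩ Nikolai: 09:45–10:15, 13:15–13:30.
Rania ∩ Carlos ∩ Nikolai ∩ Mina: 09:45–10:15, 13:15–13:30.
Total common minutes: 30 + 15 = 45.

45 minutes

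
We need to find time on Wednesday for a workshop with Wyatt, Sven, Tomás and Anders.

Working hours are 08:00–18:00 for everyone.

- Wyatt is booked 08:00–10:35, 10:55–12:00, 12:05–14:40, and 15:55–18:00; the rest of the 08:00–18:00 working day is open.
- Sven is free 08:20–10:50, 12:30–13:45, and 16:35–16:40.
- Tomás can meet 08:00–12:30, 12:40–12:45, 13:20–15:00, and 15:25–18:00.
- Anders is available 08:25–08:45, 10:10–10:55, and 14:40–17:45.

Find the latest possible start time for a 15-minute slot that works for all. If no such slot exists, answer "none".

Wyatt free within 08:00–18:00: 10:35–10:55, 12:00–12:05, 14:40–15:55.
Wyatt ∩ Sven: 10:35–10:50.
Wyatt ∩ Sven ∩ Tomás: 10:35–10:50.
Wyatt ∩ Sven ∩ Tomás ∩ Anders: 10:35–10:50.
Windows ≥ 15 min: 10:35–10:50.
Latest start in the last window 10:35–10:50 is 10:50 − 15 min = 10:35.

10:35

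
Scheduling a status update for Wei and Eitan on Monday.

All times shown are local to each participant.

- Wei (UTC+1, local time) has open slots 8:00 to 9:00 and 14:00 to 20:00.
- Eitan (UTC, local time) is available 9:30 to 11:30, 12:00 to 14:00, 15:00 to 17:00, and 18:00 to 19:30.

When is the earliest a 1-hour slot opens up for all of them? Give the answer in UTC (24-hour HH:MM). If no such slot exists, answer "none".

Wei → UTC: 07:00–08:00, 13:00–19:00.
Eitan → UTC: 09:30–11:30, 12:00–14:00, 15:00–17:00, 18:00–19:30.
Wei ∩ Eitan: 13:00–14:00, 15:00–17:00, 18:00–19:00.
Windows ≥ 60 min: 13:00–14:00, 15:00–17:00, 18:00–19:00.
Earliest such window starts at 13:00.

13:00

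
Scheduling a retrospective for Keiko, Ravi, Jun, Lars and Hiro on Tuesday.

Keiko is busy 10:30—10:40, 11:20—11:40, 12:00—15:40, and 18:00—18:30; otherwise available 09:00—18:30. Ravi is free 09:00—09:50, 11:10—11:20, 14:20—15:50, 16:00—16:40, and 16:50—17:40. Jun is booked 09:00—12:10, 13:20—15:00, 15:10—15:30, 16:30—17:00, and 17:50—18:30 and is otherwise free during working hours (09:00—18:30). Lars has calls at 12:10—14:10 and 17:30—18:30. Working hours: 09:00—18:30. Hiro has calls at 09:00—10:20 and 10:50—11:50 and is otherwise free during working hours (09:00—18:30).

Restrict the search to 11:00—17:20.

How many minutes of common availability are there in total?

Keiko free within 09:00–18:30: 09:00–10:30, 10:40–11:20, 11:40–12:00, 15:40–18:00.
Jun free within 09:00–18:30: 12:10–13:20, 15:00–15:10, 15:30–16:30, 17:00–17:50.
Lars free within 09:00–18:30: 09:00–12:10, 14:10–17:30.
Hiro free within 09:00–18:30: 10:20–10:50, 11:50–18:30.
Keiko ∩ Ravi: 09:00–09:50, 11:10–11:20, 15:40–15:50, 16:00–16:40, 16:50–17:40.
Keiko ∩ Ravi ∩ Jun: 15:40–15:50, 16:00–16:30, 17:00–17:40.
Keiko ∩ Ravi ∩ Jun ∩ Lars: 15:40–15:50, 16:00–16:30, 17:00–17:30.
Keiko ∩ Ravi ∩ Jun ∩ Lars ∩ Hiro: 15:40–15:50, 16:00–16:30, 17:00–17:30.
Restricted to 11:00–17:20: 15:40–15:50, 16:00–16:30, 17:00–17:20.
Total common minutes: 10 + 30 + 20 = 60.

60 minutes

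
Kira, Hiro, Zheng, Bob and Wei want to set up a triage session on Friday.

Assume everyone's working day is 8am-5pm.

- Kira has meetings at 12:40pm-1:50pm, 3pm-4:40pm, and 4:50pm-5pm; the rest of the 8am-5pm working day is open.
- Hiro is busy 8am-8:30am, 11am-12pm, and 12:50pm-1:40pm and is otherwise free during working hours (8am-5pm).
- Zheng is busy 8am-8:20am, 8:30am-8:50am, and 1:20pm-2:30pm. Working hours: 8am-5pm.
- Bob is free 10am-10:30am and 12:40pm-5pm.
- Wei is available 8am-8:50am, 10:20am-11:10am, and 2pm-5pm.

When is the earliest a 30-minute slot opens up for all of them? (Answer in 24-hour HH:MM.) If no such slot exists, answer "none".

14:30

Kira free within 08:00–17:00: 08:00–12:40, 13:50–15:00, 16:40–16:50.
Hiro free within 08:00–17:00: 08:30–11:00, 12:00–12:50, 13:40–17:00.
Zheng free within 08:00–17:00: 08:20–08:30, 08:50–13:20, 14:30–17:00.
Kira ∩ Hiro: 08:30–11:00, 12:00–12:40, 13:50–15:00, 16:40–16:50.
Kira ∩ Hiro ∩ Zheng: 08:50–11:00, 12:00–12:40, 14:30–15:00, 16:40–16:50.
Kira ∩ Hiro ∩ Zheng ∩ Bob: 10:00–10:30, 14:30–15:00, 16:40–16:50.
Kira ∩ Hiro ∩ Zheng ∩ Bob ∩ Wei: 10:20–10:30, 14:30–15:00, 16:40–16:50.
Windows ≥ 30 min: 14:30–15:00.
Earliest such window starts at 14:30.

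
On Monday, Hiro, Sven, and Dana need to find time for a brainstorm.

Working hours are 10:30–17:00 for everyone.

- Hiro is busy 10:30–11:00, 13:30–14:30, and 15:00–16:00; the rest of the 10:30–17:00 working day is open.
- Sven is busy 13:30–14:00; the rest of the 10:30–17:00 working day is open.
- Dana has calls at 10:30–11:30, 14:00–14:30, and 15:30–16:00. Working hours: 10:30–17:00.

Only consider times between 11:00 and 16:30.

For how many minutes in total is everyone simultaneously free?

Hiro free within 10:30–17:00: 11:00–13:30, 14:30–15:00, 16:00–17:00.
Sven free within 10:30–17:00: 10:30–13:30, 14:00–17:00.
Dana free within 10:30–17:00: 11:30–14:00, 14:30–15:30, 16:00–17:00.
Hiro ∩ Sven: 11:00–13:30, 14:30–15:00, 16:00–17:00.
Hiro ∩ Sven ∩ Dana: 11:30–13:30, 14:30–15:00, 16:00–17:00.
Restricted to 11:00–16:30: 11:30–13:30, 14:30–15:00, 16:00–16:30.
Total common minutes: 120 + 30 + 30 = 180.

180 minutes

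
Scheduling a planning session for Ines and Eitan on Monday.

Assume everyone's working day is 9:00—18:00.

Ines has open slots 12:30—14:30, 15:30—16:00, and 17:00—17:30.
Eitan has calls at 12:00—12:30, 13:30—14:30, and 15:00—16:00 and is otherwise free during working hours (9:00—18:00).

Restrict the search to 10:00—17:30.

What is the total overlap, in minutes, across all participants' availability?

Eitan free within 09:00–18:00: 09:00–12:00, 12:30–13:30, 14:30–15:00, 16:00–18:00.
Ines ∩ Eitan: 12:30–13:30, 17:00–17:30.
Restricted to 10:00–17:30: 12:30–13:30, 17:00–17:30.
Total common minutes: 60 + 30 = 90.

90 minutes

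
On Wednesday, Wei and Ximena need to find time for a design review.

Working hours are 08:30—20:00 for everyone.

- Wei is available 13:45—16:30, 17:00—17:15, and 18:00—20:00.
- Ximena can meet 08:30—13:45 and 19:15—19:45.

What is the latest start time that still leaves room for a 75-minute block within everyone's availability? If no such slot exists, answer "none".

Wei ∩ Ximena: 19:15–19:45.
Windows ≥ 75 min: (none).

none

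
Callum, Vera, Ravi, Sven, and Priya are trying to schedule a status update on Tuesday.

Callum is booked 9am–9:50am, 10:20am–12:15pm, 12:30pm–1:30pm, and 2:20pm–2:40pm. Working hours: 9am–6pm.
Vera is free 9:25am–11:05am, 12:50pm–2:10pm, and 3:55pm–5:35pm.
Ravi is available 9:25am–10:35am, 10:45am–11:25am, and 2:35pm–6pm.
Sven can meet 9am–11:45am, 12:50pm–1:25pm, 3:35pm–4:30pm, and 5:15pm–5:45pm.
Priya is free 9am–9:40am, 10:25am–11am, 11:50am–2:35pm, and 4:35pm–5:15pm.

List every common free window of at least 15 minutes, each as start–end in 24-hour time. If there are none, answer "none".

Callum free within 09:00–18:00: 09:50–10:20, 12:15–12:30, 13:30–14:20, 14:40–18:00.
Callum ∩ Vera: 09:50–10:20, 13:30–14:10, 15:55–17:35.
Callum ∩ Vera ∩ Ravi: 09:50–10:20, 15:55–17:35.
Callum ∩ Vera ∩ Ravi ∩ Sven: 09:50–10:20, 15:55–16:30, 17:15–17:35.
Callum ∩ Vera ∩ Ravi ∩ Sven ∩ Priya: (none).
Windows ≥ 15 min: (none).

none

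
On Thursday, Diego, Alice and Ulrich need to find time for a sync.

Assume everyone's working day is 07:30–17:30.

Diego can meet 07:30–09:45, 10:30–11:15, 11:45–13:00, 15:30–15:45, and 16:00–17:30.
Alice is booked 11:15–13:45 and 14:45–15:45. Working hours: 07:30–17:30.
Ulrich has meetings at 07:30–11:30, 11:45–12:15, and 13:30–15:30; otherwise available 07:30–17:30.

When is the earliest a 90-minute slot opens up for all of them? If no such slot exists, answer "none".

16:00

Alice free within 07:30–17:30: 07:30–11:15, 13:45–14:45, 15:45–17:30.
Ulrich free within 07:30–17:30: 11:30–11:45, 12:15–13:30, 15:30–17:30.
Diego ∩ Alice: 07:30–09:45, 10:30–11:15, 16:00–17:30.
Diego ∩ Alice ∩ Ulrich: 16:00–17:30.
Windows ≥ 90 min: 16:00–17:30.
Earliest such window starts at 16:00.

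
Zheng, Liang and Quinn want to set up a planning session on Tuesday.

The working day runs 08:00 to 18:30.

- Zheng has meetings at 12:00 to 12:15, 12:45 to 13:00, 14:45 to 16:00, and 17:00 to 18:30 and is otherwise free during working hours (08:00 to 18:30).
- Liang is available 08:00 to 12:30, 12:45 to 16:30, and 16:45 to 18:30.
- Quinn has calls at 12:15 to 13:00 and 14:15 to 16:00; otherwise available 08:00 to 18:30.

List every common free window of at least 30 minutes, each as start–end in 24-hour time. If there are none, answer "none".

Zheng free within 08:00–18:30: 08:00–12:00, 12:15–12:45, 13:00–14:45, 16:00–17:00.
Quinn free within 08:00–18:30: 08:00–12:15, 13:00–14:15, 16:00–18:30.
Zheng ∩ Liang: 08:00–12:00, 12:15–12:30, 13:00–14:45, 16:00–16:30, 16:45–17:00.
Zheng ∩ Liang ∩ Quinn: 08:00–12:00, 13:00–14:15, 16:00–16:30, 16:45–17:00.
Windows ≥ 30 min: 08:00–12:00, 13:00–14:15, 16:00–16:30.

08:00–12:00, 13:00–14:15, 16:00–16:30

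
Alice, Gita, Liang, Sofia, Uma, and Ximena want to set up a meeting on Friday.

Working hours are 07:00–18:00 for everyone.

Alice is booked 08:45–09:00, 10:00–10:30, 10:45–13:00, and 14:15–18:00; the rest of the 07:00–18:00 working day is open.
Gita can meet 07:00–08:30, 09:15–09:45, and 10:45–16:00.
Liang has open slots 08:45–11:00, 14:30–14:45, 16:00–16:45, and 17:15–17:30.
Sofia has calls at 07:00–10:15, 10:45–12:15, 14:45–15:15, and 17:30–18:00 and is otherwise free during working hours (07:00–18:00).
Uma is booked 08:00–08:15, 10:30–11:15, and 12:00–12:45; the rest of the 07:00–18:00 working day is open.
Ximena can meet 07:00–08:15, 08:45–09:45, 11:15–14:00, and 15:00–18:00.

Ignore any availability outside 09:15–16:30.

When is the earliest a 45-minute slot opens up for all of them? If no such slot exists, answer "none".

none

Alice free within 07:00–18:00: 07:00–08:45, 09:00–10:00, 10:30–10:45, 13:00–14:15.
Sofia free within 07:00–18:00: 10:15–10:45, 12:15–14:45, 15:15–17:30.
Uma free within 07:00–18:00: 07:00–08:00, 08:15–10:30, 11:15–12:00, 12:45–18:00.
Alice ∩ Gita: 07:00–08:30, 09:15–09:45, 13:00–14:15.
Alice ∩ Gita ∩ Liang: 09:15–09:45.
Alice ∩ Gita ∩ Liang ∩ Sofia: (none).
Alice ∩ Gita ∩ Liang ∩ Sofia ∩ Uma: (none).
Alice ∩ Gita ∩ Liang ∩ Sofia ∩ Uma ∩ Ximena: (none).
Restricted to 09:15–16:30: (none).
Windows ≥ 45 min: (none).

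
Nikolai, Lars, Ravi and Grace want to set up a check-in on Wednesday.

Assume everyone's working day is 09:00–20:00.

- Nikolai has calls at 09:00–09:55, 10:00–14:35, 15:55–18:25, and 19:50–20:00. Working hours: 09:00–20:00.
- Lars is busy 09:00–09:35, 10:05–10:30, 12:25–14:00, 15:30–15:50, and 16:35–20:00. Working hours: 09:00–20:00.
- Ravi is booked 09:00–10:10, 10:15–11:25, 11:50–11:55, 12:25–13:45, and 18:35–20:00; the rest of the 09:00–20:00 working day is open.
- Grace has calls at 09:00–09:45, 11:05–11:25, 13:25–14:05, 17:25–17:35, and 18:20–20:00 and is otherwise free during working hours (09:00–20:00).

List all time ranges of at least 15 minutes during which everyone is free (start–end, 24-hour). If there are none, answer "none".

Nikolai free within 09:00–20:00: 09:55–10:00, 14:35–15:55, 18:25–19:50.
Lars free within 09:00–20:00: 09:35–10:05, 10:30–12:25, 14:00–15:30, 15:50–16:35.
Ravi free within 09:00–20:00: 10:10–10:15, 11:25–11:50, 11:55–12:25, 13:45–18:35.
Grace free within 09:00–20:00: 09:45–11:05, 11:25–13:25, 14:05–17:25, 17:35–18:20.
Nikolai ∩ Lars: 09:55–10:00, 14:35–15:30, 15:50–15:55.
Nikolai ∩ Lars ∩ Ravi: 14:35–15:30, 15:50–15:55.
Nikolai ∩ Lars ∩ Ravi ∩ Grace: 14:35–15:30, 15:50–15:55.
Windows ≥ 15 min: 14:35–15:30.

14:35–15:30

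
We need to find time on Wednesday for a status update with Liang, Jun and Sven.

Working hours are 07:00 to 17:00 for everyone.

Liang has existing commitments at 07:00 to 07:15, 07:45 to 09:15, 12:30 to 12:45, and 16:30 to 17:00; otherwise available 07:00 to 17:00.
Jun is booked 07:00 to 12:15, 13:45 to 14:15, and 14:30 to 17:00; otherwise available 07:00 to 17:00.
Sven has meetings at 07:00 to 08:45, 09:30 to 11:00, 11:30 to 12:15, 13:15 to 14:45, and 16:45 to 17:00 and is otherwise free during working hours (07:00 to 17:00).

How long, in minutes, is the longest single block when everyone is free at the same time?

30 minutes

Liang free within 07:00–17:00: 07:15–07:45, 09:15–12:30, 12:45–16:30.
Jun free within 07:00–17:00: 12:15–13:45, 14:15–14:30.
Sven free within 07:00–17:00: 08:45–09:30, 11:00–11:30, 12:15–13:15, 14:45–16:45.
Liang ∩ Jun: 12:15–12:30, 12:45–13:45, 14:15–14:30.
Liang ∩ Jun ∩ Sven: 12:15–12:30, 12:45–13:15.
Common window lengths: 15, 30 min; longest is 30.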